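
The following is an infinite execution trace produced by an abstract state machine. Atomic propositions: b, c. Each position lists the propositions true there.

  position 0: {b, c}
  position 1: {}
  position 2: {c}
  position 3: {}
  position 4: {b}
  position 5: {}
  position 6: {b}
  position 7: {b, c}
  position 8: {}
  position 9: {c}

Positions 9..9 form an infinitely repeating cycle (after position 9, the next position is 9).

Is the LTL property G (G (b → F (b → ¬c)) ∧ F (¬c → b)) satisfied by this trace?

Yes

G (b → F (b → ¬c)) ∧ F (¬c → b) holds at every position 0..9, and those are all positions ever visited, so G (G (b → F (b → ¬c)) ∧ F (¬c → b)) holds.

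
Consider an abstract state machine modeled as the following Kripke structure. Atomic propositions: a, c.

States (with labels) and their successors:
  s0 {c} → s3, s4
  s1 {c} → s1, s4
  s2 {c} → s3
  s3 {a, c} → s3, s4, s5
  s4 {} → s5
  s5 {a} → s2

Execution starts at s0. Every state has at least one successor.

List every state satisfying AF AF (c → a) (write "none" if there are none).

{s0, s2, s3, s4, s5}

States satisfying AF (c → a): {s0, s2, s3, s4, s5}.
States satisfying AF AF (c → a): {s0, s2, s3, s4, s5}.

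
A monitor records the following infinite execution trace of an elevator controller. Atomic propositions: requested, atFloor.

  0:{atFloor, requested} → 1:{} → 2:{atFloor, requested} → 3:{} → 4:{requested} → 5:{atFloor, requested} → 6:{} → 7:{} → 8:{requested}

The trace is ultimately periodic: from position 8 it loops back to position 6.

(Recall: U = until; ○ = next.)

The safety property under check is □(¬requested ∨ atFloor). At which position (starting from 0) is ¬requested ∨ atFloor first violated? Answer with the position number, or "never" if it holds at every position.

4

Check ¬requested ∨ atFloor at each position in order: 0 ✓, 1 ✓, 2 ✓, 3 ✓.
At position 4 the labels are {requested}, so ¬requested ∨ atFloor is false there. This is the first violation.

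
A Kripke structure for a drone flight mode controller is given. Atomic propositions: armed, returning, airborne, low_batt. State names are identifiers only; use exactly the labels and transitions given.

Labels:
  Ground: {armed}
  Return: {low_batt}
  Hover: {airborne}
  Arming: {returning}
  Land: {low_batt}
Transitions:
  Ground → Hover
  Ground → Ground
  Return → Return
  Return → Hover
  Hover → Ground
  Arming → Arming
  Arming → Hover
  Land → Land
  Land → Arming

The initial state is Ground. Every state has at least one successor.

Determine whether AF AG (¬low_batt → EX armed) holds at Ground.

States satisfying AG (¬low_batt → EX armed): {Ground, Return, Hover}.
States satisfying AF AG (¬low_batt → EX armed): {Ground, Return, Hover}.
Ground ∈ Sat(AF AG (¬low_batt → EX armed)).

Satisfied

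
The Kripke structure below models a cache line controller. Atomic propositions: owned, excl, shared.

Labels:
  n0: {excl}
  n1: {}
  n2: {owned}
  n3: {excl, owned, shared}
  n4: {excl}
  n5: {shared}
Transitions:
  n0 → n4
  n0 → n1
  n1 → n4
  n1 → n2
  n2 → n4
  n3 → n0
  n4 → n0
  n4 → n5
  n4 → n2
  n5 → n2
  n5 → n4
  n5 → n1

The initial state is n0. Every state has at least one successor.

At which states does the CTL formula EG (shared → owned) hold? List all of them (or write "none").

{n0, n1, n2, n3, n4}

States satisfying shared → owned: {n0, n1, n2, n3, n4}.
States satisfying EG (shared → owned): {n0, n1, n2, n3, n4}.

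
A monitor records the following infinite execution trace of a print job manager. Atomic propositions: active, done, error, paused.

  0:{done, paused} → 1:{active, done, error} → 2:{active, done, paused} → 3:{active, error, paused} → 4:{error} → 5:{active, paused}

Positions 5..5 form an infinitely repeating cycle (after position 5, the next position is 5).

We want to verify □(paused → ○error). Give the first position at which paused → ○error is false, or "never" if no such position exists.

Check paused → ○error at each position in order: 0 ✓, 1 ✓, 2 ✓, 3 ✓, 4 ✓.
At position 5 the labels are {active, paused} and the next position 5 has {active, paused}, so paused → ○error is false there. This is the first violation.

5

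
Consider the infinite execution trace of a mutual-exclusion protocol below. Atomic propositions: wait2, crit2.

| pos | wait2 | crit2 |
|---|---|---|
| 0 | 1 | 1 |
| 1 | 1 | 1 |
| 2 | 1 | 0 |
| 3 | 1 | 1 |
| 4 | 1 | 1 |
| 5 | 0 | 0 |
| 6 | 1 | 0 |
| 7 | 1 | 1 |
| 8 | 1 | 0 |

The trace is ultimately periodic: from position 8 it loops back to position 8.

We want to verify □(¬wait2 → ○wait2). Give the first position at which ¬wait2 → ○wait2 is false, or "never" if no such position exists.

¬wait2 → ○wait2 holds at every position 0..8, and those are all the positions the trace ever visits, so the invariant □(¬wait2 → ○wait2) is never violated.

never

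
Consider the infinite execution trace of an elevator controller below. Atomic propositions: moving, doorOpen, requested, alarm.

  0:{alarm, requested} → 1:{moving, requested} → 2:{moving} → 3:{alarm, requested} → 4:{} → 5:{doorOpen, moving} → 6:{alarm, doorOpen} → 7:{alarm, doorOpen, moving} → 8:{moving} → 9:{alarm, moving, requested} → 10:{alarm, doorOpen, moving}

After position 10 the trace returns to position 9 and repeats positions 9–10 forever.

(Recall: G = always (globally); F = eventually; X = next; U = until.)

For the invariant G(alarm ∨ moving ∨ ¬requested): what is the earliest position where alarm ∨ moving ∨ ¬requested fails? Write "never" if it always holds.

never

alarm ∨ moving ∨ ¬requested holds at every position 0..10, and those are all the positions the trace ever visits, so the invariant G(alarm ∨ moving ∨ ¬requested) is never violated.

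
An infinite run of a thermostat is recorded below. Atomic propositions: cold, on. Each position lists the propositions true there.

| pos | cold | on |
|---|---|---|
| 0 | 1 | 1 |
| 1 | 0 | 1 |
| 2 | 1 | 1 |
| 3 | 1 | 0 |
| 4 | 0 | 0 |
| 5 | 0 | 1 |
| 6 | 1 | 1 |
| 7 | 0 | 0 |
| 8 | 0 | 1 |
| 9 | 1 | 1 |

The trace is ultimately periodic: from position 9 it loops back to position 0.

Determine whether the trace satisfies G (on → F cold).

Satisfied

on → F cold holds at every position 0..9, and those are all positions ever visited, so G (on → F cold) holds.
Positions where on holds: 0, 1, 2, 5, 6, 8, 9.
Check F cold at each: 0→ok, 1→ok, 2→ok, 5→ok, 6→ok, 8→ok, 9→ok.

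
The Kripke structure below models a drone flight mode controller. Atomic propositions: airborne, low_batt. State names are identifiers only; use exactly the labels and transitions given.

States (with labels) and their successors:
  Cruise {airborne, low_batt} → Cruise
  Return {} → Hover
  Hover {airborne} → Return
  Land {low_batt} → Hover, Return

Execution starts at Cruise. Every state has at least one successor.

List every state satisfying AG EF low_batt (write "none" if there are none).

{Cruise}

States satisfying EF low_batt: {Cruise, Land}.
States satisfying AG EF low_batt: {Cruise}.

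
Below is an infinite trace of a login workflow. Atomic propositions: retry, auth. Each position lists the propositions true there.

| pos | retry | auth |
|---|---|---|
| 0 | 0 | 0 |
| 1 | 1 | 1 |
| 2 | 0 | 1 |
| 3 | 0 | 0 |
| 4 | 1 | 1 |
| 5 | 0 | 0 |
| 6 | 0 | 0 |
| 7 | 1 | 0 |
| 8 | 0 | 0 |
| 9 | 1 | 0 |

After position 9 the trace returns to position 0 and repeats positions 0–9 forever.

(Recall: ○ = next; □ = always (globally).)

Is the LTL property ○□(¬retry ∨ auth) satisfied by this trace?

Does not hold

The position after 0 is 1; □(¬retry ∨ auth) is false there.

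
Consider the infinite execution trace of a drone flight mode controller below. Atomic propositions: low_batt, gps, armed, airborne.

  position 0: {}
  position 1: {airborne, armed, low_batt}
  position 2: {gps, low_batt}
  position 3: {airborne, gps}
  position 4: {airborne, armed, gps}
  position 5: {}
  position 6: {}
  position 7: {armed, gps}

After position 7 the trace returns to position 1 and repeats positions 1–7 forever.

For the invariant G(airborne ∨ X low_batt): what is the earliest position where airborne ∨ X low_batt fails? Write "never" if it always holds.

Check airborne ∨ X low_batt at each position in order: 0 ✓, 1 ✓.
At position 2 the labels are {gps, low_batt} and the next position 3 has {airborne, gps}, so airborne ∨ X low_batt is false there. This is the first violation.

2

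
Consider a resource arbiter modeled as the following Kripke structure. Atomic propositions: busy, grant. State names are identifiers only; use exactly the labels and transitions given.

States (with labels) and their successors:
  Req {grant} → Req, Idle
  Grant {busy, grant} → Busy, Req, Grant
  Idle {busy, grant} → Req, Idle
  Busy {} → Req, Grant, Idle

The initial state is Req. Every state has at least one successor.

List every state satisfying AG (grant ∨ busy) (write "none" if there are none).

{Req, Idle}

States satisfying grant ∨ busy: {Req, Grant, Idle}.
States satisfying AG (grant ∨ busy): {Req, Idle}.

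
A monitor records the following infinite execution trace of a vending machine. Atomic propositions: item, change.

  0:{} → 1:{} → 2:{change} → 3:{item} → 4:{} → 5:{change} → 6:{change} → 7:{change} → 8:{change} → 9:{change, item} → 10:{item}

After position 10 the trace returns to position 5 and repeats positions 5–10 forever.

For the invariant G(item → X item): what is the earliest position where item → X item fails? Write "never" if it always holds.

Check item → X item at each position in order: 0 ✓, 1 ✓, 2 ✓.
At position 3 the labels are {item} and the next position 4 has {}, so item → X item is false there. This is the first violation.

3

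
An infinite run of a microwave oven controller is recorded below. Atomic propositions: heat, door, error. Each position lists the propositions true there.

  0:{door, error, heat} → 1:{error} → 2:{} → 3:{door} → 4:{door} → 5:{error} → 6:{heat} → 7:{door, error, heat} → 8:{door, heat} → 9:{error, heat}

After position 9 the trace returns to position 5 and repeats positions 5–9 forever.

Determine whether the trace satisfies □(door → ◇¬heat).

door → ◇¬heat holds at every position 0..9, and those are all positions ever visited, so □(door → ◇¬heat) holds.
Positions where door holds: 0, 3, 4, 7, 8.
Check ◇¬heat at each: 0→ok, 3→ok, 4→ok, 7→ok, 8→ok.

Yes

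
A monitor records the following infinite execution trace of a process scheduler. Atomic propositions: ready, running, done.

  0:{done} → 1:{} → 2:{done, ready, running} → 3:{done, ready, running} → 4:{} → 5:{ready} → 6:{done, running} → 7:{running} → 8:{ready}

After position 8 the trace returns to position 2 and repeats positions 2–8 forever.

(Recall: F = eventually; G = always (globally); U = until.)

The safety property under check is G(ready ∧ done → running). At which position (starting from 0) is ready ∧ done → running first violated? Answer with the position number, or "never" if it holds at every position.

ready ∧ done → running holds at every position 0..8, and those are all the positions the trace ever visits, so the invariant G(ready ∧ done → running) is never violated.

never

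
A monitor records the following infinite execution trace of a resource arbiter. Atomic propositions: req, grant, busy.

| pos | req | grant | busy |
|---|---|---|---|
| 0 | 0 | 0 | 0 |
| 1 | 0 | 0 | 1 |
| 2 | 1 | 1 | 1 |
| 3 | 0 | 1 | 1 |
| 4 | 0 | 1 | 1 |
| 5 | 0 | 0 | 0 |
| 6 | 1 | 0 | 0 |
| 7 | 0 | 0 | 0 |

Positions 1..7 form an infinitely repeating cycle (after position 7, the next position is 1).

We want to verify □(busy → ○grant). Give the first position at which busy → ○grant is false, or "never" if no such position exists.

Check busy → ○grant at each position in order: 0 ✓, 1 ✓, 2 ✓, 3 ✓.
At position 4 the labels are {busy, grant} and the next position 5 has {}, so busy → ○grant is false there. This is the first violation.

4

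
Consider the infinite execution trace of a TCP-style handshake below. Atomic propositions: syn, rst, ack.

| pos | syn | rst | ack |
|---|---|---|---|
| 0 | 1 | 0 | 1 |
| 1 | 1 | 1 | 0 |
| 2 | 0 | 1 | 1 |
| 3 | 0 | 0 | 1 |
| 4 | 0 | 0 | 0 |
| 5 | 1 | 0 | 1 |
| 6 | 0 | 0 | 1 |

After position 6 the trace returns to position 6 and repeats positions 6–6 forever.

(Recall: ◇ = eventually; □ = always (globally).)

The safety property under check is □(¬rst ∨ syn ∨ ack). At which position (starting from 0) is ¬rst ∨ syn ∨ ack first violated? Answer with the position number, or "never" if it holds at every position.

never

¬rst ∨ syn ∨ ack holds at every position 0..6, and those are all the positions the trace ever visits, so the invariant □(¬rst ∨ syn ∨ ack) is never violated.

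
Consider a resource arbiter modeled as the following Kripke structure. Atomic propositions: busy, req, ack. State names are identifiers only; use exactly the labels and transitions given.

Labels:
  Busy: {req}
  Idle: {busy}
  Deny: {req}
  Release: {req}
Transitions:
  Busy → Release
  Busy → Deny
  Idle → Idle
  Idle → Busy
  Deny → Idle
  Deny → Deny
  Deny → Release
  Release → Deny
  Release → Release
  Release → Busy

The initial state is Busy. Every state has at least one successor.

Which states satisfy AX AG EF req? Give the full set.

States satisfying AG EF req: {Busy, Idle, Deny, Release}.
States satisfying AX AG EF req: {Busy, Idle, Deny, Release}.

{Busy, Idle, Deny, Release}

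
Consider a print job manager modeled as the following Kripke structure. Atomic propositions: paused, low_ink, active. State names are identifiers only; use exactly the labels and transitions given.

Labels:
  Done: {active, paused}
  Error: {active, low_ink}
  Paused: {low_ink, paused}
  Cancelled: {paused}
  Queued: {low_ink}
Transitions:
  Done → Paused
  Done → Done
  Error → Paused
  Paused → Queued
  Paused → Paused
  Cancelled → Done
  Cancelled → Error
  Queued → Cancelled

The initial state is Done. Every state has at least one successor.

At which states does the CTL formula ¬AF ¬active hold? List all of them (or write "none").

States satisfying ¬active: {Paused, Cancelled, Queued}.
States satisfying AF ¬active: {Error, Paused, Cancelled, Queued}.
States satisfying ¬AF ¬active: {Done}.

{Done}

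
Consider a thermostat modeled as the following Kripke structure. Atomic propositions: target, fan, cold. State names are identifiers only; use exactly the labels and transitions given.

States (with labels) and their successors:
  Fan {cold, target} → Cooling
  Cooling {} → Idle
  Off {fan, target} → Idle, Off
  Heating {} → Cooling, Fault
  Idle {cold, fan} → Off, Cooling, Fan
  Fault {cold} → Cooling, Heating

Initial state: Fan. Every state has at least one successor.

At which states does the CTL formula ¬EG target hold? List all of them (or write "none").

States satisfying target: {Fan, Off}.
States satisfying EG target: {Off}.
States satisfying ¬EG target: {Fan, Cooling, Heating, Idle, Fault}.

{Fan, Cooling, Heating, Idle, Fault}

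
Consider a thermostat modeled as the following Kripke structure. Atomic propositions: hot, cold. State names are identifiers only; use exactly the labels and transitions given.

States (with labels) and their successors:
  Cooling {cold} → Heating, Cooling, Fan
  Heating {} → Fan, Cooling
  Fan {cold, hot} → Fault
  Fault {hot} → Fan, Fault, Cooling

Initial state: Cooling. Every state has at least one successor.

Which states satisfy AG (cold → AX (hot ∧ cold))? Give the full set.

States satisfying cold → AX (hot ∧ cold): {Heating, Fault}.
States satisfying AG (cold → AX (hot ∧ cold)): ∅.

none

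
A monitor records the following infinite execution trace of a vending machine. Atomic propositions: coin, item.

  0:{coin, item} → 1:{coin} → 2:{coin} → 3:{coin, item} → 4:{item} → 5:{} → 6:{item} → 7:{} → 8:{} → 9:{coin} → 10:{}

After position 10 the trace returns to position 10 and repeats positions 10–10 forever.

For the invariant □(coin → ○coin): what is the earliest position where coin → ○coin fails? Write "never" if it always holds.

Check coin → ○coin at each position in order: 0 ✓, 1 ✓, 2 ✓.
At position 3 the labels are {coin, item} and the next position 4 has {item}, so coin → ○coin is false there. This is the first violation.

3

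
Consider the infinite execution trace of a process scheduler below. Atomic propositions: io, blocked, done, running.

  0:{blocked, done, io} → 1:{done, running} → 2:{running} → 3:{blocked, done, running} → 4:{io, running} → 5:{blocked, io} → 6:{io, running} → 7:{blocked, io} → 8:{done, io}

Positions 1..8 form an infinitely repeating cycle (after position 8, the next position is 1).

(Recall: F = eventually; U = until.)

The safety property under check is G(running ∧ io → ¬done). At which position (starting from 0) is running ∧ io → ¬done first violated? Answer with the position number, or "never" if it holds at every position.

never

running ∧ io → ¬done holds at every position 0..8, and those are all the positions the trace ever visits, so the invariant G(running ∧ io → ¬done) is never violated.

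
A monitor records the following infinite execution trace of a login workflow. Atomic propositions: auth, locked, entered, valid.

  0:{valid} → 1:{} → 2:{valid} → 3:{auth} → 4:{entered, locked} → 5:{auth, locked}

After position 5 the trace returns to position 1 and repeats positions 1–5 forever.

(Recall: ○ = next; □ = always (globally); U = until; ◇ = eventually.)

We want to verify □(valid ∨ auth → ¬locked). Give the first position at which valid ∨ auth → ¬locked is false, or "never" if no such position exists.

5

Check valid ∨ auth → ¬locked at each position in order: 0 ✓, 1 ✓, 2 ✓, 3 ✓, 4 ✓.
At position 5 the labels are {auth, locked}, so valid ∨ auth → ¬locked is false there. This is the first violation.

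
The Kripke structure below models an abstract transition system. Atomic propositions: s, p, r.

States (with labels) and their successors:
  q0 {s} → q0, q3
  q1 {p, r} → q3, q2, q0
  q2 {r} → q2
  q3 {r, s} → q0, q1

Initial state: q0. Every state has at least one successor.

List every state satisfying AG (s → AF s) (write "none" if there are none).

States satisfying s → AF s: {q0, q1, q2, q3}.
States satisfying AG (s → AF s): {q0, q1, q2, q3}.

{q0, q1, q2, q3}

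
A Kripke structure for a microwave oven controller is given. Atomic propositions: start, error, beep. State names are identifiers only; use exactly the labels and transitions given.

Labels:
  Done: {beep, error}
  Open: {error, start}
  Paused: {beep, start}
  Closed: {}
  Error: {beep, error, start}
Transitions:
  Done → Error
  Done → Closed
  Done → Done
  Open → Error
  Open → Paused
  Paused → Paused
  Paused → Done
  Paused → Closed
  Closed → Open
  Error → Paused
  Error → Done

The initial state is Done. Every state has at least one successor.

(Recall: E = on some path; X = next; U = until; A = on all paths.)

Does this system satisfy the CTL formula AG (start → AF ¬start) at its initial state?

States satisfying start → AF ¬start: {Done, Closed}.
States satisfying AG (start → AF ¬start): ∅.
Error is reachable from Done and violates start → AF ¬start, so AG fails at Done.
Done ∉ Sat(AG (start → AF ¬start)).

Does not hold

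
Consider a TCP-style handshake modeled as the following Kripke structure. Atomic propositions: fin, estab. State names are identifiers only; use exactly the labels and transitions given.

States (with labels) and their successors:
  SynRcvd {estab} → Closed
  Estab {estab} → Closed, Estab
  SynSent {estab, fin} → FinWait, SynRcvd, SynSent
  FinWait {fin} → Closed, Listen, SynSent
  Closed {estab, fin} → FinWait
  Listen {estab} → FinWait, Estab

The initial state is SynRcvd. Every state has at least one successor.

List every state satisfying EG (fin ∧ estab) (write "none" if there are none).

States satisfying fin ∧ estab: {SynSent, Closed}.
States satisfying EG (fin ∧ estab): {SynSent}.

{SynSent}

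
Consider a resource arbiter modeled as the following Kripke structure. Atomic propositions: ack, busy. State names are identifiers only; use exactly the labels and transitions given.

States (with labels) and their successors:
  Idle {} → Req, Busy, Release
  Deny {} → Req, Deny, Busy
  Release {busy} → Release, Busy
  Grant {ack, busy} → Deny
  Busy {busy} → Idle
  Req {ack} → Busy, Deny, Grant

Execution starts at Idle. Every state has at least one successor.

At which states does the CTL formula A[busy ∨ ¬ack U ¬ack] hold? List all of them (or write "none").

States satisfying busy ∨ ¬ack: {Idle, Deny, Release, Grant, Busy}.
States satisfying ¬ack: {Idle, Deny, Release, Busy}.
States satisfying A[busy ∨ ¬ack U ¬ack]: {Idle, Deny, Release, Grant, Busy}.

{Idle, Deny, Release, Grant, Busy}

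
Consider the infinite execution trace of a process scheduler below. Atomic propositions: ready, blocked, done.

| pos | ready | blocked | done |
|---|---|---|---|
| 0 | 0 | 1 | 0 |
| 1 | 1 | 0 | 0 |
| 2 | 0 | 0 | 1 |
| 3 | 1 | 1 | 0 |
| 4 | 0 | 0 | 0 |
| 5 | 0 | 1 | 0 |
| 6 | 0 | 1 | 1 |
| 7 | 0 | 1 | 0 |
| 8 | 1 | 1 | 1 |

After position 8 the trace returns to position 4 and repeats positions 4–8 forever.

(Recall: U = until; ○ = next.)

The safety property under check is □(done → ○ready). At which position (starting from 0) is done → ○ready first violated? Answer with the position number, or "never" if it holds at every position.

Check done → ○ready at each position in order: 0 ✓, 1 ✓, 2 ✓, 3 ✓, 4 ✓, 5 ✓.
At position 6 the labels are {blocked, done} and the next position 7 has {blocked}, so done → ○ready is false there. This is the first violation.

6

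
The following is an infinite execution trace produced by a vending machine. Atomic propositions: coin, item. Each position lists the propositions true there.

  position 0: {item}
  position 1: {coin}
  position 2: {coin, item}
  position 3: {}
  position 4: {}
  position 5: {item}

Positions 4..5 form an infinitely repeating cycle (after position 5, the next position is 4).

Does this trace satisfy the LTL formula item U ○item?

Walking from position 0: ○item first holds at position 1, and item holds at every earlier position along the way, so item U ○item holds.

Holds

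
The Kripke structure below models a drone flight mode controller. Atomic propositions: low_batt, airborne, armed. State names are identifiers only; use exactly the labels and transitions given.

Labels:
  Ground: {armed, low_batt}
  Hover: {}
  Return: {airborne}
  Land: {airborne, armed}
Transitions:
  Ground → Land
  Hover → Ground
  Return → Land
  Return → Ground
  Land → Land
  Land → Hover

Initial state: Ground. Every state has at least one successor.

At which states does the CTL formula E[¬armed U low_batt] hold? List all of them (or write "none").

{Ground, Hover, Return}

States satisfying ¬armed: {Hover, Return}.
States satisfying low_batt: {Ground}.
States satisfying E[¬armed U low_batt]: {Ground, Hover, Return}.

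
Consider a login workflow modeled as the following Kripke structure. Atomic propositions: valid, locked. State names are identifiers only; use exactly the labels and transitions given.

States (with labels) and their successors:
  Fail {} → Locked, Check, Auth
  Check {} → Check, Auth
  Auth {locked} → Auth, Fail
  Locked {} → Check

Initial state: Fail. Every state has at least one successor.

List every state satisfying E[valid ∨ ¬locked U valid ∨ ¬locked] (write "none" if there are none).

States satisfying valid ∨ ¬locked: {Fail, Check, Locked}.
States satisfying E[valid ∨ ¬locked U valid ∨ ¬locked]: {Fail, Check, Locked}.

{Fail, Check, Locked}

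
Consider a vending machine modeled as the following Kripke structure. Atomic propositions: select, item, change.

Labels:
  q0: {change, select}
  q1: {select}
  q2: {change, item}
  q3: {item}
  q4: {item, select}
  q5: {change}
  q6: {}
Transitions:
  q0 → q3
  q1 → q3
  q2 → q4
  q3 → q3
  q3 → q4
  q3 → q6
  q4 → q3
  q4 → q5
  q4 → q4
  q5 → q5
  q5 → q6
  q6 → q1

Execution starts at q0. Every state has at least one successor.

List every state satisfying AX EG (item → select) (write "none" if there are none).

{q2}

States satisfying EG (item → select): {q4, q5}.
States satisfying AX EG (item → select): {q2}.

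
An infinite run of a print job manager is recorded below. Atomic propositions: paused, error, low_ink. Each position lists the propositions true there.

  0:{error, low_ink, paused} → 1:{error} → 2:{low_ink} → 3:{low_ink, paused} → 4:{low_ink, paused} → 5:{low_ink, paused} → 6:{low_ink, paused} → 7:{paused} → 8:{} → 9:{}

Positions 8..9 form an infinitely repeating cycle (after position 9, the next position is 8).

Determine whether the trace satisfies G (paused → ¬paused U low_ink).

No

paused → ¬paused U low_ink must hold at every position from 0 onward. It fails at position 7, so G (paused → ¬paused U low_ink) is false.
Positions where paused holds: 0, 3, 4, 5, 6, 7.
Check ¬paused U low_ink at each: 0→ok, 3→ok, 4→ok, 5→ok, 6→ok, 7→fails.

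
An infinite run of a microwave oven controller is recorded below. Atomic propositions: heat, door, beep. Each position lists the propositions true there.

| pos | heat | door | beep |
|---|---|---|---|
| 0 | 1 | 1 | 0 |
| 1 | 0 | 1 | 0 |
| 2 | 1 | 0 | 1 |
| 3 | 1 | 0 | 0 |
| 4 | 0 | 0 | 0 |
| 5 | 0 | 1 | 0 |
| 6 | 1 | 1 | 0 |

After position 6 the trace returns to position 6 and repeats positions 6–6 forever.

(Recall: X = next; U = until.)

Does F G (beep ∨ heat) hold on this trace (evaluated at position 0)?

G (beep ∨ heat) holds at position 6, which is reachable from 0, so F G (beep ∨ heat) holds.

Satisfied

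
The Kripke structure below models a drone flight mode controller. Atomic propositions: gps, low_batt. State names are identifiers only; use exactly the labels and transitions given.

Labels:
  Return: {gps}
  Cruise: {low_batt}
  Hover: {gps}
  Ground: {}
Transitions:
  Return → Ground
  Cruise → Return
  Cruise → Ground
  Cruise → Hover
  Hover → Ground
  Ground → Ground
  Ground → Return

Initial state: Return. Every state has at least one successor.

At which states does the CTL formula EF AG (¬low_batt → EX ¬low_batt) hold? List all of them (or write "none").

States satisfying AG (¬low_batt → EX ¬low_batt): {Return, Cruise, Hover, Ground}.
States satisfying EF AG (¬low_batt → EX ¬low_batt): {Return, Cruise, Hover, Ground}.

{Return, Cruise, Hover, Ground}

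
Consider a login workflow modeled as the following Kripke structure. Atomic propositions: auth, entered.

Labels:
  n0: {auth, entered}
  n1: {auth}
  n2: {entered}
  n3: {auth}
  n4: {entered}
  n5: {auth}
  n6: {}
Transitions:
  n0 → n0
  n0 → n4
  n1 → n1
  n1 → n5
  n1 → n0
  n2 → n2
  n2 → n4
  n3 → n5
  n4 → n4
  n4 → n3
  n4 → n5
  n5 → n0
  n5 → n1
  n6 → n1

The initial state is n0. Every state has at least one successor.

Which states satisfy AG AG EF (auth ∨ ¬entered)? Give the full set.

States satisfying AG EF (auth ∨ ¬entered): {n0, n1, n2, n3, n4, n5, n6}.
States satisfying AG AG EF (auth ∨ ¬entered): {n0, n1, n2, n3, n4, n5, n6}.

{n0, n1, n2, n3, n4, n5, n6}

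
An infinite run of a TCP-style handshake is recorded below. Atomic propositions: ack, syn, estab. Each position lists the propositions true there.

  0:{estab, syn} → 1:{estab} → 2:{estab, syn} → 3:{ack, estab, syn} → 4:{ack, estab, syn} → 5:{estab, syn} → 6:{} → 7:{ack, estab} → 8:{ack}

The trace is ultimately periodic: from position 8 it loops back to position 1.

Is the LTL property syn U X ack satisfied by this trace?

Walking from position 0: at position 1, X ack has not yet held and syn fails, so syn U X ack is false.

Does not hold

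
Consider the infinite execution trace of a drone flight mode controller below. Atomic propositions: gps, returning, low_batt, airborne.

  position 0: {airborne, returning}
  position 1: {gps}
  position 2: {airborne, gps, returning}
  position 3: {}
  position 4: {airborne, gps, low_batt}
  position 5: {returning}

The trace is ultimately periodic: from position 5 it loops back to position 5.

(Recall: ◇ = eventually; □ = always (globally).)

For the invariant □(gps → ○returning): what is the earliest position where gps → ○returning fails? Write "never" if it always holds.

Check gps → ○returning at each position in order: 0 ✓, 1 ✓.
At position 2 the labels are {airborne, gps, returning} and the next position 3 has {}, so gps → ○returning is false there. This is the first violation.

2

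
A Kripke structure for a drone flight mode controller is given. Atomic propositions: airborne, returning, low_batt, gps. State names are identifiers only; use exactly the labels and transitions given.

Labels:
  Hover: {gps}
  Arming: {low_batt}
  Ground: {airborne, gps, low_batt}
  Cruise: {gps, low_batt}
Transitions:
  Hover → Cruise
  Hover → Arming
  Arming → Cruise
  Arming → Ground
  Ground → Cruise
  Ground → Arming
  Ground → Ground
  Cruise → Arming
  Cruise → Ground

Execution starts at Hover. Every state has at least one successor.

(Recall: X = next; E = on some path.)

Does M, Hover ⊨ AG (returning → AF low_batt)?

States satisfying returning → AF low_batt: {Hover, Arming, Ground, Cruise}.
States satisfying AG (returning → AF low_batt): {Hover, Arming, Ground, Cruise}.
Every state reachable from Hover satisfies returning → AF low_batt.
Hover ∈ Sat(AG (returning → AF low_batt)).

Holds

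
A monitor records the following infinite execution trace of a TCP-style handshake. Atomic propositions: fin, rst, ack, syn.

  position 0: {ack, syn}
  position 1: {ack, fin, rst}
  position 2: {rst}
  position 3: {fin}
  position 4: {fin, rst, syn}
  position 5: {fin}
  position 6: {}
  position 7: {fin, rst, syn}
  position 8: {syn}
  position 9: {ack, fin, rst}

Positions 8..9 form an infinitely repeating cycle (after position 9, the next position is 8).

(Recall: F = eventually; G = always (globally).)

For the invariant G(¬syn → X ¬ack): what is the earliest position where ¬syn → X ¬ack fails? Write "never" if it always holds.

¬syn → X ¬ack holds at every position 0..9, and those are all the positions the trace ever visits, so the invariant G(¬syn → X ¬ack) is never violated.

never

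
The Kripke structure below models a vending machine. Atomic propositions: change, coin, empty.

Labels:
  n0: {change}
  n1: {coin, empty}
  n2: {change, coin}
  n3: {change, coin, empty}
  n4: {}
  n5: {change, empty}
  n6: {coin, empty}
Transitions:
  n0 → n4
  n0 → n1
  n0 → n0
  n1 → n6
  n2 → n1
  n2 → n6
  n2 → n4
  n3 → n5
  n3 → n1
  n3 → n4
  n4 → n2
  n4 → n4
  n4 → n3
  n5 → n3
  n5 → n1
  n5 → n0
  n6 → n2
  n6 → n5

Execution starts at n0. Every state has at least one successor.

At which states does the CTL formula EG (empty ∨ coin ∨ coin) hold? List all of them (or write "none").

{n1, n2, n3, n5, n6}

States satisfying empty ∨ coin ∨ coin: {n1, n2, n3, n5, n6}.
States satisfying EG (empty ∨ coin ∨ coin): {n1, n2, n3, n5, n6}.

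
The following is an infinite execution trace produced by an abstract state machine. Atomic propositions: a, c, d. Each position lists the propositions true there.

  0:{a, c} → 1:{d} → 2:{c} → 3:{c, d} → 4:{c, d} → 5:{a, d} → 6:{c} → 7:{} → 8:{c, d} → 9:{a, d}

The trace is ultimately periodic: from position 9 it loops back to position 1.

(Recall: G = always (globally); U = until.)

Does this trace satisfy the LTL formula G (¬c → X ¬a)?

¬c → X ¬a holds at every position 0..9, and those are all positions ever visited, so G (¬c → X ¬a) holds.
Positions where ¬c holds: 1, 5, 7, 9.
Check X ¬a at each: 1→ok, 5→ok, 7→ok, 9→ok.

Holds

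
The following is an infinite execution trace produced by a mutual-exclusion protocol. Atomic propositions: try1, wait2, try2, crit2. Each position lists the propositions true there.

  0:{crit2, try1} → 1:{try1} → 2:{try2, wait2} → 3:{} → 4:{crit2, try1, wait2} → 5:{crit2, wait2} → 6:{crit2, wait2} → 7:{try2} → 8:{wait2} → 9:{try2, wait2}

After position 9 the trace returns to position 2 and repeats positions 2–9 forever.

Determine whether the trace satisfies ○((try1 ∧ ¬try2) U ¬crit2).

Satisfied

The position after 0 is 1; (try1 ∧ ¬try2) U ¬crit2 is true there.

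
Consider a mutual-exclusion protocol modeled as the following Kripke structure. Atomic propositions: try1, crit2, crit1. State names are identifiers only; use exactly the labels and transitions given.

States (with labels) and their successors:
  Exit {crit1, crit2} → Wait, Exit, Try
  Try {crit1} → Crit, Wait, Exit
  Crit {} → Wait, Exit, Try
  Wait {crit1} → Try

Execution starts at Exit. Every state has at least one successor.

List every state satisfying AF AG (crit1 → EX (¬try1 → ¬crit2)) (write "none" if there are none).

States satisfying AG (crit1 → EX (¬try1 → ¬crit2)): {Exit, Try, Crit, Wait}.
States satisfying AF AG (crit1 → EX (¬try1 → ¬crit2)): {Exit, Try, Crit, Wait}.

{Exit, Try, Crit, Wait}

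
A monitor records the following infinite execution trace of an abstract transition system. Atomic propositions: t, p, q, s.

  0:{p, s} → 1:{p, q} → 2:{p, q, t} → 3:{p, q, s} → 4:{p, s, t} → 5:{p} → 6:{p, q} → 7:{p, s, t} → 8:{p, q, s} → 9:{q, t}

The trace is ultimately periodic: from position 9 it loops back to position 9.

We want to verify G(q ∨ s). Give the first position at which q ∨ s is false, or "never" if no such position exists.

Check q ∨ s at each position in order: 0 ✓, 1 ✓, 2 ✓, 3 ✓, 4 ✓.
At position 5 the labels are {p}, so q ∨ s is false there. This is the first violation.

5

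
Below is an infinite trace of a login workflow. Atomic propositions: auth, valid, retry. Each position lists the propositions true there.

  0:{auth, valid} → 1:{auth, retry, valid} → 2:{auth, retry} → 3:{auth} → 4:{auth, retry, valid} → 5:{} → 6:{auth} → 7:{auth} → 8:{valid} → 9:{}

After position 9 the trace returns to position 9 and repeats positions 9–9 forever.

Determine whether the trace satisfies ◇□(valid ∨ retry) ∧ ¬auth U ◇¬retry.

□(valid ∨ retry) is false at every position 0..9, so it never becomes true and ◇□(valid ∨ retry) fails.
Walking from position 0: ◇¬retry first holds at position 0, and ¬auth holds at every earlier position along the way, so ¬auth U ◇¬retry holds.
At position 0: ◇□(valid ∨ retry) is false; ¬auth U ◇¬retry is true; so ◇□(valid ∨ retry) ∧ ¬auth U ◇¬retry is false.

No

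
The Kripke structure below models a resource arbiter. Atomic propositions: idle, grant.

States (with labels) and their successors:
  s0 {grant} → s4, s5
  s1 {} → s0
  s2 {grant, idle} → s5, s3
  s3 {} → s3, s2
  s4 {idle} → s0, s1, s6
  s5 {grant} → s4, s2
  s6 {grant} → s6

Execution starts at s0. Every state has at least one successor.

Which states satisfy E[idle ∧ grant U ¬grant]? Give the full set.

{s1, s2, s3, s4}

States satisfying idle ∧ grant: {s2}.
States satisfying ¬grant: {s1, s3, s4}.
States satisfying E[idle ∧ grant U ¬grant]: {s1, s2, s3, s4}.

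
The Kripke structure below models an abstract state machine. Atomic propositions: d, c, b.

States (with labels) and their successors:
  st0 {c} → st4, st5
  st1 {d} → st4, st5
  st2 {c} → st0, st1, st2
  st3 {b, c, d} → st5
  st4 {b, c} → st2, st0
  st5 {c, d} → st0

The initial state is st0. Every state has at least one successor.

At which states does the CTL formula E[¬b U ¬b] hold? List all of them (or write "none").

States satisfying ¬b: {st0, st1, st2, st5}.
States satisfying E[¬b U ¬b]: {st0, st1, st2, st5}.

{st0, st1, st2, st5}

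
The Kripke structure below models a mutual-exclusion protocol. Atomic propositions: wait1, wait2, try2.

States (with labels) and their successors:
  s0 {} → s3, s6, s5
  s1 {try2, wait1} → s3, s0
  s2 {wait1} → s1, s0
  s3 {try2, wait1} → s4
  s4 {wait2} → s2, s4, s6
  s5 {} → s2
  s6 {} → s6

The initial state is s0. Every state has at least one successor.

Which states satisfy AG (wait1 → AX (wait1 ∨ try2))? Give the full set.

{s6}

States satisfying wait1 → AX (wait1 ∨ try2): {s0, s4, s5, s6}.
States satisfying AG (wait1 → AX (wait1 ∨ try2)): {s6}.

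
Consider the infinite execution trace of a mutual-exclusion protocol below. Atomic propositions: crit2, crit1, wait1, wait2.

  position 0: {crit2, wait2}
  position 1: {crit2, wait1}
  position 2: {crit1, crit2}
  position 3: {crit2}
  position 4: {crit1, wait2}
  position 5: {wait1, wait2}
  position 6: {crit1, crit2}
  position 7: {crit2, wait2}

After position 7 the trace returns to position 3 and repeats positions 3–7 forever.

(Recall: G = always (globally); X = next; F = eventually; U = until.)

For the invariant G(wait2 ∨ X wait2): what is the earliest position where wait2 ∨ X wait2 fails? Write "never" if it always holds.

1

Check wait2 ∨ X wait2 at each position in order: 0 ✓.
At position 1 the labels are {crit2, wait1} and the next position 2 has {crit1, crit2}, so wait2 ∨ X wait2 is false there. This is the first violation.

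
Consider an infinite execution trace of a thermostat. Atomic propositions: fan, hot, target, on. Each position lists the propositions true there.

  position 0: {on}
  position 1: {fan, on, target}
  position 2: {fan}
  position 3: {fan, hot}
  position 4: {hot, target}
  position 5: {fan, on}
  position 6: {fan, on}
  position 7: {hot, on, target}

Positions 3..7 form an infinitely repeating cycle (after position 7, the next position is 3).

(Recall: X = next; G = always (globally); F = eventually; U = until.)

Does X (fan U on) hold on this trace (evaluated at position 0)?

Satisfied

The position after 0 is 1; fan U on is true there.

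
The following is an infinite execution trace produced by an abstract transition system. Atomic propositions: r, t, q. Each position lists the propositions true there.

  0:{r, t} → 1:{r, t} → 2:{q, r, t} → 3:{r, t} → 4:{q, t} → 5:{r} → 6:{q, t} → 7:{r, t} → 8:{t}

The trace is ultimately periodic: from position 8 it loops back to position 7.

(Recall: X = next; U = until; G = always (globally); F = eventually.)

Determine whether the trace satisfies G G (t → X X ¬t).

No

G (t → X X ¬t) must hold at every position from 0 onward. It fails at position 0, so G G (t → X X ¬t) is false.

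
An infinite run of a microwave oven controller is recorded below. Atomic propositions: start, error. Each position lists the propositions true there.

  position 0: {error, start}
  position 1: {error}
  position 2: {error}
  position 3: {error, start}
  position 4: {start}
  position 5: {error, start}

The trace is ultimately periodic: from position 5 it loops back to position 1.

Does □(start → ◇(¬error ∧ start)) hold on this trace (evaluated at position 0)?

start → ◇(¬error ∧ start) holds at every position 0..5, and those are all positions ever visited, so □(start → ◇(¬error ∧ start)) holds.
Positions where start holds: 0, 3, 4, 5.
Check ◇(¬error ∧ start) at each: 0→ok, 3→ok, 4→ok, 5→ok.

Holds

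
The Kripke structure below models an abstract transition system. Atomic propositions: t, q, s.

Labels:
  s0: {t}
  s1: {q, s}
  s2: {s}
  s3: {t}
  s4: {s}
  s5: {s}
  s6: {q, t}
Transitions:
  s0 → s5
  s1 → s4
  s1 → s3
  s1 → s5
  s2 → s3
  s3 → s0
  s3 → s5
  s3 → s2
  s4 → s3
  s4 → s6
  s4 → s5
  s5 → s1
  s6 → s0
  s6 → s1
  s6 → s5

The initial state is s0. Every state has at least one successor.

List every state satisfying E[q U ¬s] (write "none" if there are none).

States satisfying q: {s1, s6}.
States satisfying ¬s: {s0, s3, s6}.
States satisfying E[q U ¬s]: {s0, s1, s3, s6}.

{s0, s1, s3, s6}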